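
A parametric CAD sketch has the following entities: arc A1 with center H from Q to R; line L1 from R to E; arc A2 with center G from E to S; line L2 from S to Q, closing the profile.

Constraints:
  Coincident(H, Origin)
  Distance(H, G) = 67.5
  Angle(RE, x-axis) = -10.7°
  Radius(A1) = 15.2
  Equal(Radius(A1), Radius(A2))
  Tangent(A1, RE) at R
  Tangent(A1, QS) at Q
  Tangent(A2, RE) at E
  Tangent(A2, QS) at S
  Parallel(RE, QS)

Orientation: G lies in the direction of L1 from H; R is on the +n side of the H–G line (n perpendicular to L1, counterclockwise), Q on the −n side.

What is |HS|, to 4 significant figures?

69.19

The slot axis is L1's direction at -10.7°, so u = (cos -10.7°, sin -10.7°) = (0.9826, -0.1857) and n = (−sin -10.7°, cos -10.7°) = (0.1857, 0.9826). H is at the origin and G lies 67.5 along u from H, so G = 67.5·u = (66.33, -12.53). Tangency of A1 to both parallel lines with radius 15.2 puts R and Q at H ± 15.2·n: R = (2.822, 14.94), Q = (-2.822, -14.94). Equal radii place E and S the same way about G: E = G + 15.2·n = (69.15, 2.403), S = G − 15.2·n = (63.50, -27.47). Then |HS| = |S − H| = 69.19.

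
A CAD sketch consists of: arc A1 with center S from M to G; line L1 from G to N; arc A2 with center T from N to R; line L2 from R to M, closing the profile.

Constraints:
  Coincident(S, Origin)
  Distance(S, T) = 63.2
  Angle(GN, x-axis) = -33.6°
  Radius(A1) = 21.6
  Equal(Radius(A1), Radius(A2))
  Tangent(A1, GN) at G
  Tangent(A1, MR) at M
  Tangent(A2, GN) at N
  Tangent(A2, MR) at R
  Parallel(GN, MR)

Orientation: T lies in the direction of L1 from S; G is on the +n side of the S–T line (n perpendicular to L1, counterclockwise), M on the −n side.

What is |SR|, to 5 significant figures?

66.789

The slot axis is L1's direction at -33.6°, so u = (cos -33.6°, sin -33.6°) = (0.83292, -0.55339) and n = (−sin -33.6°, cos -33.6°) = (0.55339, 0.83292). S is at the origin and T lies 63.2 along u from S, so T = 63.2·u = (52.641, -34.974). Tangency of A1 to both parallel lines with radius 21.6 puts G and M at S ± 21.6·n: G = (11.953, 17.991), M = (-11.953, -17.991). Equal radii place N and R the same way about T: N = T + 21.6·n = (64.594, -16.983), R = T − 21.6·n = (40.687, -52.965). Then |SR| = |R − S| = 66.789.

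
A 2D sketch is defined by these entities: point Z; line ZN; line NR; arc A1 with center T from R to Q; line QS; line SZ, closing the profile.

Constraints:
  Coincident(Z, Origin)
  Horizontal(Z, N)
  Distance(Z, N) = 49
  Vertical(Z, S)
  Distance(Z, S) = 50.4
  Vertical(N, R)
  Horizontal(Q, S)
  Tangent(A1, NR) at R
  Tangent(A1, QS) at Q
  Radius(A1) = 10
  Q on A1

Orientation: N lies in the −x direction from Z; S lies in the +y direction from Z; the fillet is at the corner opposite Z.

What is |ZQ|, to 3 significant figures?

63.7

The virtual corner opposite Z is at (-49.0, 50.4). A1 meets NR tangentially, so TR is at right angles to NR and the tangent condition forces TQ to be normal to QS, with radius 10.0, so the center T sits 10.0 in from both sides at T = (-39.0, 40.4). That places the tangent points at R = (-49.0, 40.4) on NR and Q = (-39.0, 50.4) on QS. Then |ZQ| = |Q − Z| = 63.7.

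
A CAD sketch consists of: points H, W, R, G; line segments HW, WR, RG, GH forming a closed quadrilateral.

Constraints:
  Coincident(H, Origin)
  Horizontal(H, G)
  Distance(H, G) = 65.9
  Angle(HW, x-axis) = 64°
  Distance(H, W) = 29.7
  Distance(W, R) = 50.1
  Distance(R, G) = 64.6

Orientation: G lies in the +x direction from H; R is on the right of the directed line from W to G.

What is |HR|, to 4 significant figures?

23.48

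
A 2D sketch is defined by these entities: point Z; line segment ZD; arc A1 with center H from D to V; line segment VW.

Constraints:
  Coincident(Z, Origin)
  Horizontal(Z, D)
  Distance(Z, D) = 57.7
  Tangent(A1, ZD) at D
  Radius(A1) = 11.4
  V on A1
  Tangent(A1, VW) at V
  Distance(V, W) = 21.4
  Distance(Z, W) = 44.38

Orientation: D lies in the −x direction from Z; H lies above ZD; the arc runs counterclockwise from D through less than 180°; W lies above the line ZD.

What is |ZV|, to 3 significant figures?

48.2

Checks: |HV| = 11.40 ✓; ∠(HV, VW) = 90.00° ✓; |VW| = 21.40 ✓; |ZW| = 44.38 ✓.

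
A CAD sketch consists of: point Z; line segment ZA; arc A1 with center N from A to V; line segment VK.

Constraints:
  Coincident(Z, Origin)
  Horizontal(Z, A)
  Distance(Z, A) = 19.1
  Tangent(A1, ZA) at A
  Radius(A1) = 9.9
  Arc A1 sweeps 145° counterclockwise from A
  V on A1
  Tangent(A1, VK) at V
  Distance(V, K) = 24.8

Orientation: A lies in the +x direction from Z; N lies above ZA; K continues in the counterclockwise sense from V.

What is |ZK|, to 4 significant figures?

32.54

Z is at the origin; Z and A share the same y with |ZA| = 19.1 and A on the +x side, so A = (19.10, 0.000). Tangency of A1 to ZA means the radius NA is perpendicular to ZA, so N = A + (0, 9.9) = (19.10, 9.900). On A1, A sits at bearing -90° from N; a 145° counterclockwise sweep puts V at bearing 55°, so V = N + 9.9·(cos 55°, sin 55°) = (24.78, 18.01). A1 meets VK tangentially, so NV is at right angles to VK, so VK runs along (−sin 55°, cos 55°); with |VK| = 24.8, K = (4.463, 32.23). Then |ZK| = |K − Z| = 32.54.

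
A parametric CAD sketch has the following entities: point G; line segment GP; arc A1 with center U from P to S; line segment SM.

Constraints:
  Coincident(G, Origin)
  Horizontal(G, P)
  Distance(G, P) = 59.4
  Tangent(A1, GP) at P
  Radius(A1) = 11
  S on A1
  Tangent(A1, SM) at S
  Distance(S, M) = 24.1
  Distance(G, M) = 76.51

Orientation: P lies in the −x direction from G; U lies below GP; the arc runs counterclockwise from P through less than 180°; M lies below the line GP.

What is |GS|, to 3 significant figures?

71.4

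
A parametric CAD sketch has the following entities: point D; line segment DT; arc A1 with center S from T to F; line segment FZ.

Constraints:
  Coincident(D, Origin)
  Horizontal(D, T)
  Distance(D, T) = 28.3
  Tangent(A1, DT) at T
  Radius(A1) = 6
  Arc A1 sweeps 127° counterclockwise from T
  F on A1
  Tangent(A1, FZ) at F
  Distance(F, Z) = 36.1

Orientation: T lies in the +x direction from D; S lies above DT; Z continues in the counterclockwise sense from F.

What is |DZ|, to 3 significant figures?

40.1

On A1, T sits at bearing -90° from S; a 127° counterclockwise sweep puts F at bearing 37°, so F = S + 6.0·(cos 37°, sin 37°) = (33.1, 9.61). Since A1 is tangent to FZ there, SF ⟂ FZ, so FZ runs along (−sin 37°, cos 37°); with |FZ| = 36.1, Z = (11.4, 38.4). Then |DZ| = |Z − D| = 40.1.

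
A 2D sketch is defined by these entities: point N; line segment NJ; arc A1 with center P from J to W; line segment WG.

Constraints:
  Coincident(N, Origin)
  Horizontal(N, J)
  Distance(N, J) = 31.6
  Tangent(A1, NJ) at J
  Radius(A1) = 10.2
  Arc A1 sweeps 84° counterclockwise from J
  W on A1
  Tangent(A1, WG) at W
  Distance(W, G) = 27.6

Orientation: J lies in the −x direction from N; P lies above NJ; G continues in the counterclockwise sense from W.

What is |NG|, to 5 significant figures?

41.026

N is at the origin; NJ is horizontal with |NJ| = 31.6 and J on the −x side, so J = (-31.600, 0.0000). Since A1 is tangent to NJ there, PJ ⟂ NJ, so P = J + (0, 10.2) = (-31.600, 10.200). On A1, J sits at bearing -90° from P; an 84° counterclockwise sweep puts W at bearing -6°, so W = P + 10.2·(cos -6°, sin -6°) = (-21.456, 9.1338). A1 meets WG tangentially, so PW is at right angles to WG, so WG runs along (−sin -6°, cos -6°); with |WG| = 27.6, G = (-18.571, 36.583). Then |NG| = |G − N| = 41.026.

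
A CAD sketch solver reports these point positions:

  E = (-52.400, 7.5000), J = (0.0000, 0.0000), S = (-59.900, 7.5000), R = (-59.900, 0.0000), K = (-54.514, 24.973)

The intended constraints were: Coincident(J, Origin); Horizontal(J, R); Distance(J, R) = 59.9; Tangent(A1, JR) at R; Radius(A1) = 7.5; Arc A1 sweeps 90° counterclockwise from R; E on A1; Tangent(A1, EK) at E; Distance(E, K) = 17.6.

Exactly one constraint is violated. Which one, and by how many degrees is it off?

Tangent(A1, EK) at E — off by 6.90°.

J = (0.00, 0.00) ✓; J.y = 0.00, R.y = 0.00 ✓; |JR| = 59.90 ✓; ∠(SR, RJ) = 90.00° ✓; |SR| = 7.500 ✓; bearing(S→E) − bearing(S→R) = 90.00° ✓; |SE| = 7.500 ✓; ∠(SE, EK) = 83.10° ✗; |EK| = 17.60 ✓.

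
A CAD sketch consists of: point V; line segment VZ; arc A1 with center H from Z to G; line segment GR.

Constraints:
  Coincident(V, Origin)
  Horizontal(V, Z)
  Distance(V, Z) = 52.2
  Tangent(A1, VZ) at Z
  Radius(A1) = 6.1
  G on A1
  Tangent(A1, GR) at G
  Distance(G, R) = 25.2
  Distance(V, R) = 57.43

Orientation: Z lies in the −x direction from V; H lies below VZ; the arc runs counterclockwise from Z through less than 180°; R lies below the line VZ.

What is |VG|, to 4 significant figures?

58.43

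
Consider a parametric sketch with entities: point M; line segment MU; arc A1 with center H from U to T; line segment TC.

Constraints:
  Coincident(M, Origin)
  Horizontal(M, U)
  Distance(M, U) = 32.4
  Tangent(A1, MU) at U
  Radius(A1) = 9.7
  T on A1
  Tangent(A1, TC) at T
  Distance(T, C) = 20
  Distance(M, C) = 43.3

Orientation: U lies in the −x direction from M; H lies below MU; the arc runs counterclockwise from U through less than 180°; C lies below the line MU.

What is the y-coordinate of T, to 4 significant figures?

-15.05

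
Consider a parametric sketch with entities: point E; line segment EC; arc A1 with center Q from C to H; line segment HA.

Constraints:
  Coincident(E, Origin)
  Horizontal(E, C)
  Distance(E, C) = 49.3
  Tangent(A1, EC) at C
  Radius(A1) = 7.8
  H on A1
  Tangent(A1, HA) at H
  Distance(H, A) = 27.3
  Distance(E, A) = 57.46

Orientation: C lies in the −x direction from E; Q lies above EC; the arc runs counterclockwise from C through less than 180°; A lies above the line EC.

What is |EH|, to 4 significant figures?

42.47

Checks: E.y = 0.00, C.y = 0.00 ✓; ∠(QC, CE) = 90.00° ✓; |QC| = 7.800 ✓; |QH| = 7.800 ✓; ∠(QH, HA) = 90.00° ✓; |HA| = 27.30 ✓; |EA| = 57.46 ✓.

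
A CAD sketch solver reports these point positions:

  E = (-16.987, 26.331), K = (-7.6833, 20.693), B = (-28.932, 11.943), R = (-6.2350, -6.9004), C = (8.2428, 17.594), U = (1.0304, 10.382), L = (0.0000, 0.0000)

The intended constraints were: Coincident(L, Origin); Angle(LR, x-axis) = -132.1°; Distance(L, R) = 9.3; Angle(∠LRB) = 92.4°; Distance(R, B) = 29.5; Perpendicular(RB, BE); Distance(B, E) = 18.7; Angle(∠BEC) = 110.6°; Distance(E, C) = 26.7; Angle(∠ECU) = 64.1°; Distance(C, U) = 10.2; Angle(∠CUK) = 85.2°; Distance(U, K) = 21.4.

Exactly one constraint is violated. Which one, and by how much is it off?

Distance(U, K) = 21.4 — off by 7.90.

L = (0.00, 0.00) ✓; LR at -132.1° ✓; |LR| = 9.300 ✓; ∠LRB = 92.40° ✓; |RB| = 29.50 ✓; ∠(RB, BE) = 90.00° ✓; |BE| = 18.70 ✓; ∠BEC = 110.6° ✓; |EC| = 26.70 ✓; ∠ECU = 64.10° ✓; |CU| = 10.20 ✓; ∠CUK = 85.20° ✓; |UK| = 13.50 ✗.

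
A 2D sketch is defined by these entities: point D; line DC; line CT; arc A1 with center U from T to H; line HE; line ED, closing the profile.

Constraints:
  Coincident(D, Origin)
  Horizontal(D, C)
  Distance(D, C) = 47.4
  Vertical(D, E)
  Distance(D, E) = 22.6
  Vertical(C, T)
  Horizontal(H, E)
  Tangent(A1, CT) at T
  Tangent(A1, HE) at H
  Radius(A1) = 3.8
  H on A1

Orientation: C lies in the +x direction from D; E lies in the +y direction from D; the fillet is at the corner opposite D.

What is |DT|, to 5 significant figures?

50.992

D is at the origin; D and C share the same y with |DC| = 47.4 and C on the +x side, so C = (47.400, 0.0000). D and E share the same x with |DE| = 22.6 and E on the +y side, so E = (0.0000, 22.600). The virtual corner opposite D is at (47.400, 22.600). A1 meets CT tangentially, so UT is at right angles to CT and since A1 is tangent to HE there, UH ⟂ HE, with radius 3.8, so the center U sits 3.8 in from both sides at U = (43.600, 18.800). That places the tangent points at T = (47.400, 18.800) on CT and H = (43.600, 22.600) on HE. Then |DT| = |T − D| = 50.992.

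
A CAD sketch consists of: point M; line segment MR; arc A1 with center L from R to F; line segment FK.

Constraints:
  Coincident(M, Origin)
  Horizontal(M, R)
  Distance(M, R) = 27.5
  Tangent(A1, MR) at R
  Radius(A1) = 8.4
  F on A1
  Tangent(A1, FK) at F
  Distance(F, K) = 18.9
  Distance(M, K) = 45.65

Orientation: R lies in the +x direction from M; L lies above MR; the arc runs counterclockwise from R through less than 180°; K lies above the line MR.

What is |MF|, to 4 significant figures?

36.75

M is at the origin; MR is horizontal with |MR| = 27.5 and R on the +x side, so R = (27.50, 0.000). A1 meets MR tangentially, so LR is at right angles to MR, so L = R + (0, 8.4) = (27.50, 8.400). Since LF ⟂ FK (tangency), |LK| = √(8.4² + 18.9²) = 20.68 regardless of where F sits on A1. So K lies on both circle(M, 45.65) and circle(L, 20.68); the above-MR intersection is K = (36.96, 26.79). F is the foot of the tangent from K: F = (35.89, 7.922).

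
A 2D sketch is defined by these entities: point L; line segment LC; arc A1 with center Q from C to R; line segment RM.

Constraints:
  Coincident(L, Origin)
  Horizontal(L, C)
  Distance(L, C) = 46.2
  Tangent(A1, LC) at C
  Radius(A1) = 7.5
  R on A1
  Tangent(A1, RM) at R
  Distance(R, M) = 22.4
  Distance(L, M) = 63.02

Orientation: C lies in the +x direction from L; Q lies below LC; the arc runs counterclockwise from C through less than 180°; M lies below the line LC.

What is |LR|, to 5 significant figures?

42.609

Checks: |QC| = 7.500 ✓; |QR| = 7.500 ✓; ∠(QR, RM) = 90.00° ✓; |RM| = 22.40 ✓; |LM| = 63.02 ✓.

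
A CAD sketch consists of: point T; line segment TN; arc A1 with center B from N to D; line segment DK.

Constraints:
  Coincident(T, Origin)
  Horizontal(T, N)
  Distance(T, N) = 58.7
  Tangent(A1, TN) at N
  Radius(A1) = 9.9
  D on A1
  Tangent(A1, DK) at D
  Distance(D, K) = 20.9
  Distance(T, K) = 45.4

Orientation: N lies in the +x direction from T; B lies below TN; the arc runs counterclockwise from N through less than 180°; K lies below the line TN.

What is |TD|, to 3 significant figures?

50.5

T is at the origin; TN is horizontal with |TN| = 58.7 and N on the +x side, so N = (58.7, 0.00). Tangency of A1 to TN means the radius BN is perpendicular to TN, so B = N + (0, -9.9) = (58.7, -9.90). Since BD ⟂ DK (tangency), |BK| = √(9.9² + 20.9²) = 23.1 regardless of where D sits on A1. So K lies on both circle(T, 45.4) and circle(B, 23.1); the below-TN intersection is K = (39.4, -22.6). D is the foot of the tangent from K: D = (50.2, -4.75).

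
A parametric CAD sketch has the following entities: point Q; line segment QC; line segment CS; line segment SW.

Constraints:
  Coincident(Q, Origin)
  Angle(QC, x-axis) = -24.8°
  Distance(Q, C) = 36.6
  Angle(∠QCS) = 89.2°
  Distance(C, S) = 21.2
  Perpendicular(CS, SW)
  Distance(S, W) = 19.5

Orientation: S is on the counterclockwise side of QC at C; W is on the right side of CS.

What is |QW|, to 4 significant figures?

59.79

∠QCS = 89.2°, so CS runs at -24.8° + (180° − 89.2°) = 66.00° from the x-axis; with |CS| = 21.2, S = C + 21.2·(cos 66.00°, sin 66.00°) = (41.85, 4.015). CS is perpendicular to SW; with |SW| = 19.5 on the right of CS, W = S + 19.5·(0.9135, -0.4067) = (59.66, -3.916). Then |QW| = |W − Q| = 59.79.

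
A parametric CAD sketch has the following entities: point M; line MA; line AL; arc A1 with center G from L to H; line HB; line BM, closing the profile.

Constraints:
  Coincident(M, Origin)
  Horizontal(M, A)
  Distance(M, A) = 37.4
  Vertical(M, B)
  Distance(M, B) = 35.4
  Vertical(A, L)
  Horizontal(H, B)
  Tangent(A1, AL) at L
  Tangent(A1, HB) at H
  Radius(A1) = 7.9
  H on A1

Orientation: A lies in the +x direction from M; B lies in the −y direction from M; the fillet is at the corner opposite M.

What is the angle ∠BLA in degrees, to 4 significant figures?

101.9°

M is at the origin; M and A share the same y with |MA| = 37.4 and A on the +x side, so A = (37.40, 0.000). MB is vertical with |MB| = 35.4 and B on the −y side, so B = (0.000, -35.40). The virtual corner opposite M is at (37.40, -35.40). Since A1 is tangent to AL there, GL ⟂ AL and since A1 is tangent to HB there, GH ⟂ HB, with radius 7.9, so the center G sits 7.9 in from both sides at G = (29.50, -27.50). That places the tangent points at L = (37.40, -27.50) on AL and H = (29.50, -35.40) on HB. Then cos ∠BLA = LB·LA / (|LB||LA|), giving 101.9°.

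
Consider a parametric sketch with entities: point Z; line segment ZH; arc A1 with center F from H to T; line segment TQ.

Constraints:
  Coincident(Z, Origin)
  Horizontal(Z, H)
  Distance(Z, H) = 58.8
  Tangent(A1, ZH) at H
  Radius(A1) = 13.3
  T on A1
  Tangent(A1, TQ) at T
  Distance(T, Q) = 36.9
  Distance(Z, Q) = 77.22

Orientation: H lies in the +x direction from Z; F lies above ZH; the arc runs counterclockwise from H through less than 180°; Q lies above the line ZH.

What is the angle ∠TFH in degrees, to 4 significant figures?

112.9°

Checks: ∠(FH, HZ) = 90.00° ✓; |FT| = 13.30 ✓; ∠(FT, TQ) = 90.00° ✓; |TQ| = 36.90 ✓; |ZQ| = 77.22 ✓.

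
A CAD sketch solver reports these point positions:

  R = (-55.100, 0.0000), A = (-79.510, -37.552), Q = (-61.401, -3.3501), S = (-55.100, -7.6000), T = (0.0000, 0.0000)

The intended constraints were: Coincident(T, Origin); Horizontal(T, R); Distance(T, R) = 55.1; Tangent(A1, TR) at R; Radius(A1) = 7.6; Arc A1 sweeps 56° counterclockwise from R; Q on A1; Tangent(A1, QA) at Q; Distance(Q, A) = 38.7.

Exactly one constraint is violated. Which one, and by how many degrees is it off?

Tangent(A1, QA) at Q — off by 6.10°.

T = (0.00, 0.00) ✓; T.y = 0.00, R.y = 0.00 ✓; |TR| = 55.10 ✓; ∠(SR, RT) = 90.00° ✓; |SR| = 7.600 ✓; bearing(S→Q) − bearing(S→R) = 56.00° ✓; |SQ| = 7.600 ✓; ∠(SQ, QA) = 83.90° ✗; |QA| = 38.70 ✓.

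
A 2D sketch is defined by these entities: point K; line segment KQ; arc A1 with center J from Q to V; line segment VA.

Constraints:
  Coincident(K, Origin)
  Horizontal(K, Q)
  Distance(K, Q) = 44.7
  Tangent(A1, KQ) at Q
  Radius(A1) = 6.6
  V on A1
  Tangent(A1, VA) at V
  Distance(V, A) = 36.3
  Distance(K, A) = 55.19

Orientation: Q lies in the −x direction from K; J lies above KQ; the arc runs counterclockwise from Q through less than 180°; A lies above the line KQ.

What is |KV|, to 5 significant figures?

38.605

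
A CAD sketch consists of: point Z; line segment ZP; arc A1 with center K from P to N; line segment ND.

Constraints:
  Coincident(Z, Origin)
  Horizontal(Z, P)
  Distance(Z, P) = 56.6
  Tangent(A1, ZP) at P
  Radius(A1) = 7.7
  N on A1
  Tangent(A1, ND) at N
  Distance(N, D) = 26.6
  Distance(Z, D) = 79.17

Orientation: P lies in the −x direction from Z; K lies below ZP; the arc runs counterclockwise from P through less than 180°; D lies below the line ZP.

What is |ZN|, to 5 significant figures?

63.972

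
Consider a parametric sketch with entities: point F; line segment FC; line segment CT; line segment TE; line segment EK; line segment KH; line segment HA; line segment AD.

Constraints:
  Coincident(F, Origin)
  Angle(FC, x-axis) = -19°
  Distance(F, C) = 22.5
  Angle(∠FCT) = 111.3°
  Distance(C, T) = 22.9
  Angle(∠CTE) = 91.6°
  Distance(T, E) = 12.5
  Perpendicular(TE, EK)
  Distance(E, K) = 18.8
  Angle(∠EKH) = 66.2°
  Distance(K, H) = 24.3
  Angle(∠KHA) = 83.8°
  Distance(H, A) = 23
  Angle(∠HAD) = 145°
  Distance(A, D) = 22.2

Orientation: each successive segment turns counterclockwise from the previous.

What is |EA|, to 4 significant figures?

15.32

F is at the origin; FC runs at -19.0° with length 22.5, so C = (21.27, -7.325). ∠FCT = 111.3° gives CT at 49.70° from the x-axis; with |CT| = 22.9, T = (36.09, 10.14). ∠CTE = 91.6° gives TE at 138.1° from the x-axis; with |TE| = 12.5, E = (26.78, 18.49). The perpendicularity gives EK at right angles to TE, so EK runs at -131.9°; with |EK| = 18.8, K = (14.23, 4.495). ∠EKH = 66.2° gives KH at -18.10° from the x-axis; with |KH| = 24.3, H = (37.32, -3.055). ∠KHA = 83.8° gives HA at 78.10° from the x-axis; with |HA| = 23.0, A = (42.07, 19.45). Then |EA| = |A − E| = 15.32.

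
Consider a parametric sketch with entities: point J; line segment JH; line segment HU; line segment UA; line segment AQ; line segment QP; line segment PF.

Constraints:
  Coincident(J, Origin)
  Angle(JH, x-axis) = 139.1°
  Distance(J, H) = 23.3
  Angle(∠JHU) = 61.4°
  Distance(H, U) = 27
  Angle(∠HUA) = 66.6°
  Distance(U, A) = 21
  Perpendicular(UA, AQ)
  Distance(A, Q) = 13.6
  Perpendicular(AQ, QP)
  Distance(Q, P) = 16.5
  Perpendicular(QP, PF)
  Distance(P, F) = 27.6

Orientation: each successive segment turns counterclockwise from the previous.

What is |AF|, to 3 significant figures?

21.6

J is at the origin; JH runs at 139.1° with length 23.3, so H = (-17.6, 15.3). ∠JHU = 61.4° gives HU at -102° from the x-axis; with |HU| = 27.0, U = (-23.4, -11.1). ∠HUA = 66.6° gives UA at 11.1° from the x-axis; with |UA| = 21.0, A = (-2.76, -7.08). UA is perpendicular to AQ, so AQ runs at 101°; with |AQ| = 13.6, Q = (-5.37, 6.26). The perpendicularity gives QP at right angles to AQ, so QP runs at -169°; with |QP| = 16.5, P = (-21.6, 3.09). QP ⟂ PF, so PF runs at -78.9°; with |PF| = 27.6, F = (-16.3, -24.0). Then |AF| = |F − A| = 21.6.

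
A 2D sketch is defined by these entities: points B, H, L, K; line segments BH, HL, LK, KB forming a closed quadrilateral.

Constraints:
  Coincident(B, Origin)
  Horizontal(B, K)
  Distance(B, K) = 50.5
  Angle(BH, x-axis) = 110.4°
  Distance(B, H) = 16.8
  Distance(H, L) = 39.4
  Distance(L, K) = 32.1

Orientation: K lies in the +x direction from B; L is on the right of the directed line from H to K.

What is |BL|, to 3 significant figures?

24.8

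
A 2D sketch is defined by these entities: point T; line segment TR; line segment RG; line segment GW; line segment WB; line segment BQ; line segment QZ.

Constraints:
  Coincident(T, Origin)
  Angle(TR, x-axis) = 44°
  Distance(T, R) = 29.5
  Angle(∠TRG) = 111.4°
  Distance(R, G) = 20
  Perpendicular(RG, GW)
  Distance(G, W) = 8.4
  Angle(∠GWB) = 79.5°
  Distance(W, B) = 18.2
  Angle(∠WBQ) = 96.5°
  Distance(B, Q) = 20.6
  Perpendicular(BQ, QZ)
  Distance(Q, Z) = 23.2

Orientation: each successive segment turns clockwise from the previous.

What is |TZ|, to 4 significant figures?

55.76

T is at the origin; TR runs at 44.0° with length 29.5, so R = (21.22, 20.49). ∠TRG = 111.4° gives RG at -24.60° from the x-axis; with |RG| = 20.0, G = (39.41, 12.17). RG ⟂ GW, so GW runs at -114.6°; with |GW| = 8.4, W = (35.91, 4.529). ∠GWB = 79.5° gives WB at 144.9° from the x-axis; with |WB| = 18.2, B = (21.02, 14.99). ∠WBQ = 96.5° gives BQ at 61.40° from the x-axis; with |BQ| = 20.6, Q = (30.88, 33.08). BQ ⟂ QZ, so QZ runs at -28.60°; with |QZ| = 23.2, Z = (51.25, 21.98). Then |TZ| = |Z − T| = 55.76.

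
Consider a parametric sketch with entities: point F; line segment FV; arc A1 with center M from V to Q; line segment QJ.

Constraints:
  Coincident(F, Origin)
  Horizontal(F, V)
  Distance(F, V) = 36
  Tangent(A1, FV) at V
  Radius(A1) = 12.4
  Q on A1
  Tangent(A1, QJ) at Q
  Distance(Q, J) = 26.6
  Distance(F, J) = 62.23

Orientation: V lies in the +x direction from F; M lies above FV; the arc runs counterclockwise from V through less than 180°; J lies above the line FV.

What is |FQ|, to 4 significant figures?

49.95

Checks: |MQ| = 12.40 ✓; ∠(MQ, QJ) = 90.00° ✓; |QJ| = 26.60 ✓; |FJ| = 62.23 ✓.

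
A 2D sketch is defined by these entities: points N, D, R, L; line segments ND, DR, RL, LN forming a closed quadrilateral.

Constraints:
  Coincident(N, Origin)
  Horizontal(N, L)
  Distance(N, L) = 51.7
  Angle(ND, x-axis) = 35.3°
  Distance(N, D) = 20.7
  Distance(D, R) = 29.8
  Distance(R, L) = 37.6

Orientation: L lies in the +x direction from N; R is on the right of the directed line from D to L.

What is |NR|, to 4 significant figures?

25.72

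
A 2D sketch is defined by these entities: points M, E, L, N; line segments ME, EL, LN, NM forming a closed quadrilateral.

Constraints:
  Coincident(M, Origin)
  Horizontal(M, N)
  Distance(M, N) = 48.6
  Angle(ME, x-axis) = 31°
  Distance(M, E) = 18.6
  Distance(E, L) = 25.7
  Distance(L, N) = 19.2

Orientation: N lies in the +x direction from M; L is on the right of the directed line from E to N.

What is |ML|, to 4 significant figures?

33.91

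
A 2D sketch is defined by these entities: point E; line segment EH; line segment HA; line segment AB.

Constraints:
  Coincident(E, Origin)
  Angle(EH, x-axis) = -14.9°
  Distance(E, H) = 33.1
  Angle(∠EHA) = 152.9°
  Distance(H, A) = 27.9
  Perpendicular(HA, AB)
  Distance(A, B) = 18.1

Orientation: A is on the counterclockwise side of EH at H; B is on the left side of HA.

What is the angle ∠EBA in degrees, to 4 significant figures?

86.99°

E is at the origin; EH runs at -14.9° with length 33.1, so H = 33.1·(cos -14.9°, sin -14.9°) = (31.99, -8.511). ∠EHA = 152.9°, so HA runs at -14.9° + (180° − 152.9°) = 12.20° from the x-axis; with |HA| = 27.9, A = H + 27.9·(cos 12.20°, sin 12.20°) = (59.26, -2.615). HA ⟂ AB; with |AB| = 18.1 on the left of HA, B = A + 18.1·(-0.2113, 0.9774) = (55.43, 15.08). Then cos ∠EBA = BE·BA / (|BE||BA|), giving 86.99°.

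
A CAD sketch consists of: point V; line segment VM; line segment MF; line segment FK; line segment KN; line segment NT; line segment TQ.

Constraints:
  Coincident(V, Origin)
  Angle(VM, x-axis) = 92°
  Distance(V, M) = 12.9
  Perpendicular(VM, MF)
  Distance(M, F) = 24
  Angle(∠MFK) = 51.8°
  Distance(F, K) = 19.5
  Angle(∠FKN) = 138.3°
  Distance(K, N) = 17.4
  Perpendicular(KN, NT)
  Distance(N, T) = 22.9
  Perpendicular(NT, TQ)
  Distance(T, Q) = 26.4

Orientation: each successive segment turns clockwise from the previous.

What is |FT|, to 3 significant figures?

33.5

V is at the origin; VM runs at 92.0° with length 12.9, so M = (-0.450, 12.9). VM ⟂ MF, so MF runs at 2.00°; with |MF| = 24.0, F = (23.5, 13.7). ∠MFK = 51.8° gives FK at -126° from the x-axis; with |FK| = 19.5, K = (12.0, -2.01). ∠FKN = 138.3° gives KN at -168° from the x-axis; with |KN| = 17.4, N = (-5.00, -5.65). KN ⟂ NT, so NT runs at 102°; with |NT| = 22.9, T = (-9.80, 16.7). Then |FT| = |T − F| = 33.5.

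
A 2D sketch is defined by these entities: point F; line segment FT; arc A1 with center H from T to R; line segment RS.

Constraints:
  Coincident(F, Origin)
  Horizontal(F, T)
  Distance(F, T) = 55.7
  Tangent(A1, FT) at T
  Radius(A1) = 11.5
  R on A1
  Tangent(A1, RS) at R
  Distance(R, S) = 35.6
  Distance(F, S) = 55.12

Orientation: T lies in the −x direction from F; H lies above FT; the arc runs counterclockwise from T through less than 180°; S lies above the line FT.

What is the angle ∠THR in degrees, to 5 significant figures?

74.208°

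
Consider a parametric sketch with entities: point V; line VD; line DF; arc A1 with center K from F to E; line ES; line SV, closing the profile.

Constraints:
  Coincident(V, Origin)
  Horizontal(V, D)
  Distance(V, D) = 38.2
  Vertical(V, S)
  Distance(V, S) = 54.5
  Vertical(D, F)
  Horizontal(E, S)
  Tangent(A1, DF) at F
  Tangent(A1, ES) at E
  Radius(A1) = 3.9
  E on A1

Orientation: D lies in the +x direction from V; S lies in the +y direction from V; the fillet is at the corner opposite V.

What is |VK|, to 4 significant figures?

61.13

V and S share the same x with |VS| = 54.5 and S on the +y side, so S = (0.000, 54.50). The virtual corner opposite V is at (38.20, 54.50). Since A1 is tangent to DF there, KF ⟂ DF and A1 meets ES tangentially, so KE is at right angles to ES, with radius 3.9, so the center K sits 3.9 in from both sides at K = (34.30, 50.60). Then |VK| = |K − V| = 61.13.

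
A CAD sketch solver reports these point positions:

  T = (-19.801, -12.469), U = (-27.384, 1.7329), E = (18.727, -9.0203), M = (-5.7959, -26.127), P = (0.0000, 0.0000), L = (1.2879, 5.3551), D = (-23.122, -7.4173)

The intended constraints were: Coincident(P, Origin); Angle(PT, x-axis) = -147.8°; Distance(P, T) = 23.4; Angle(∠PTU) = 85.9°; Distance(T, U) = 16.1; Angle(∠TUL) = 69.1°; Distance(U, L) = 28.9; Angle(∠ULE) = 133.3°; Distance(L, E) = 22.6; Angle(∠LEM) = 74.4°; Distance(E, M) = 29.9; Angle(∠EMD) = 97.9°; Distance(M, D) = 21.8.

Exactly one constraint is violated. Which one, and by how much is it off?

Distance(M, D) = 21.8 — off by 3.70.

P = (0.00, 0.00) ✓; PT at -147.8° ✓; |PT| = 23.40 ✓; ∠PTU = 85.90° ✓; |TU| = 16.10 ✓; ∠TUL = 69.10° ✓; |UL| = 28.90 ✓; ∠ULE = 133.3° ✓; |LE| = 22.60 ✓; ∠LEM = 74.40° ✓; |EM| = 29.90 ✓; ∠EMD = 97.90° ✓; |MD| = 25.50 ✗.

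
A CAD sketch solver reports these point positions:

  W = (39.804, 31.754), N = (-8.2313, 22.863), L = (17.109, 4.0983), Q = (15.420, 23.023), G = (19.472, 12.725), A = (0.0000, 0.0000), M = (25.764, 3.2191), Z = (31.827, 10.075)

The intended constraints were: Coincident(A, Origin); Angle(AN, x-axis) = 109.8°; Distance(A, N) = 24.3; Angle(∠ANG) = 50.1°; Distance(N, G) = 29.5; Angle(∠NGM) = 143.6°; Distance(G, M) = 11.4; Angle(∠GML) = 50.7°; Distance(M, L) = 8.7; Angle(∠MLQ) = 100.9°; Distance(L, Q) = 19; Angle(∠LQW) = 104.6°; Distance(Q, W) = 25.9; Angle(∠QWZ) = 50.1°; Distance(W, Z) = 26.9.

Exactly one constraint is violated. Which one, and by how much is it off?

Distance(W, Z) = 26.9 — off by 3.80.

A = (0.00, 0.00) ✓; AN at 109.8° ✓; |AN| = 24.30 ✓; ∠ANG = 50.10° ✓; |NG| = 29.50 ✓; ∠NGM = 143.6° ✓; |GM| = 11.40 ✓; ∠GML = 50.70° ✓; |ML| = 8.700 ✓; ∠MLQ = 100.9° ✓; |LQ| = 19.00 ✓; ∠LQW = 104.6° ✓; |QW| = 25.90 ✓; ∠QWZ = 50.10° ✓; |WZ| = 23.10 ✗.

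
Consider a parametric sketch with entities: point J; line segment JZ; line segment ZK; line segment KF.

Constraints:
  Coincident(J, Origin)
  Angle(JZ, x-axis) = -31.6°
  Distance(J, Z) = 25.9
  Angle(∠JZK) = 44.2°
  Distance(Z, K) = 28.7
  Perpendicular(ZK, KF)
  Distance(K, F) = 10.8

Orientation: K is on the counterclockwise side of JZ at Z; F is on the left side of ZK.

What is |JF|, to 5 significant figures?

12.463

J is at the origin; JZ runs at -31.6° with length 25.9, so Z = 25.9·(cos -31.6°, sin -31.6°) = (22.060, -13.571). ∠JZK = 44.2°, so ZK runs at -31.6° + (180° − 44.2°) = 104.20° from the x-axis; with |ZK| = 28.7, K = Z + 28.7·(cos 104.20°, sin 104.20°) = (15.019, 14.252). The perpendicularity gives KF at right angles to ZK; with |KF| = 10.8 on the left of ZK, F = K + 10.8·(-0.96945, -0.24531) = (4.5494, 11.603). Then |JF| = |F − J| = 12.463.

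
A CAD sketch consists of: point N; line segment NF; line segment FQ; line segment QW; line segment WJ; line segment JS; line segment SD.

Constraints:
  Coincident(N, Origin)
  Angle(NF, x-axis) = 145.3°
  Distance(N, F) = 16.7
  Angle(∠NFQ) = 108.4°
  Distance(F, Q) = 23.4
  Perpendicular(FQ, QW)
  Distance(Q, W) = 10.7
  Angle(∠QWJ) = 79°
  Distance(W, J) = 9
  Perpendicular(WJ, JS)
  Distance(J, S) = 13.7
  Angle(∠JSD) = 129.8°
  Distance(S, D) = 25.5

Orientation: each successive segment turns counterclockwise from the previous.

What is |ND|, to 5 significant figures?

55.401

WJ ⟂ JS, so JS runs at 137.90°; with |JS| = 13.7, S = (-30.149, 2.7631). ∠JSD = 129.8° gives SD at -171.90° from the x-axis; with |SD| = 25.5, D = (-55.395, -0.82985). Then |ND| = |D − N| = 55.401.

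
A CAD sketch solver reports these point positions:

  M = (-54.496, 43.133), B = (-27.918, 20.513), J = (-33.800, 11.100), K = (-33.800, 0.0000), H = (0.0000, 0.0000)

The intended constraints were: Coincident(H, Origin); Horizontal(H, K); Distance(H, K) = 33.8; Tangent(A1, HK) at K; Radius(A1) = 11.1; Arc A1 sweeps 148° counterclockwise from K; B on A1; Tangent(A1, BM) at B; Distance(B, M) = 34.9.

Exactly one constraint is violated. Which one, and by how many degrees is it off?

Tangent(A1, BM) at B — off by 8.40°.

H = (0.00, 0.00) ✓; H.y = 0.00, K.y = 0.00 ✓; |HK| = 33.80 ✓; ∠(JK, KH) = 90.00° ✓; |JK| = 11.10 ✓; bearing(J→B) − bearing(J→K) = 148.0° ✓; |JB| = 11.10 ✓; ∠(JB, BM) = 98.40° ✗; |BM| = 34.90 ✓.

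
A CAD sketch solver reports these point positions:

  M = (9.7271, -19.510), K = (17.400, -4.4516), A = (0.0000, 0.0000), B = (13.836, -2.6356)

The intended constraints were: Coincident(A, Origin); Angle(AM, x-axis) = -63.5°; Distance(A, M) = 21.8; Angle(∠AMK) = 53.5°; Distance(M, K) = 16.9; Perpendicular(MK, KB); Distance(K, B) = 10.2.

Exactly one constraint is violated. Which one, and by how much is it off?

Distance(K, B) = 10.2 — off by 6.20.

A = (0.00, 0.00) ✓; AM at -63.50° ✓; |AM| = 21.80 ✓; ∠AMK = 53.50° ✓; |MK| = 16.90 ✓; ∠(MK, KB) = 90.00° ✓; |KB| = 4.000 ✗.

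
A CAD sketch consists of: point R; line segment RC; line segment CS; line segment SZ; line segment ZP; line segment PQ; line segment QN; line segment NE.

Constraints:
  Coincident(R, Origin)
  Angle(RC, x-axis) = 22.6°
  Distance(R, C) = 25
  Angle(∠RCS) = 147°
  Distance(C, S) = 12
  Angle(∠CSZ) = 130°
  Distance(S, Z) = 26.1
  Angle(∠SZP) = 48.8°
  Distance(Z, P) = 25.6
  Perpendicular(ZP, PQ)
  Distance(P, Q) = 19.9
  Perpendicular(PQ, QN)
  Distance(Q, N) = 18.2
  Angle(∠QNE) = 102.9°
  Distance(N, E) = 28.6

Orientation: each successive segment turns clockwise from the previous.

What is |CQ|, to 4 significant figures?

3.626

∠SZP = 48.8° gives ZP at 168.4° from the x-axis; with |ZP| = 25.6, P = (22.70, -10.11). ZP is perpendicular to PQ, so PQ runs at 78.40°; with |PQ| = 19.9, Q = (26.70, 9.388). Then |CQ| = |Q − C| = 3.626.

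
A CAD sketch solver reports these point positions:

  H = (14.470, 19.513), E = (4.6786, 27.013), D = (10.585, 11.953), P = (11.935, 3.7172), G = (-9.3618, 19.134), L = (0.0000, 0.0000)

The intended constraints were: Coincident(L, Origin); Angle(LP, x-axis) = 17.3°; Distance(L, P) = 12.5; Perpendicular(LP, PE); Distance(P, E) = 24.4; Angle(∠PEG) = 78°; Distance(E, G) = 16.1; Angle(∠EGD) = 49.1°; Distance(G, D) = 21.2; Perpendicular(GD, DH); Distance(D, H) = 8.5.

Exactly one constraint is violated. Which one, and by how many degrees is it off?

Perpendicular(GD, DH) — off by 7.40°.

L = (0.00, 0.00) ✓; LP at 17.30° ✓; |LP| = 12.50 ✓; ∠(LP, PE) = 90.00° ✓; |PE| = 24.40 ✓; ∠PEG = 78.00° ✓; |EG| = 16.10 ✓; ∠EGD = 49.10° ✓; |GD| = 21.20 ✓; ∠(GD, DH) = 82.60° ✗; |DH| = 8.500 ✓.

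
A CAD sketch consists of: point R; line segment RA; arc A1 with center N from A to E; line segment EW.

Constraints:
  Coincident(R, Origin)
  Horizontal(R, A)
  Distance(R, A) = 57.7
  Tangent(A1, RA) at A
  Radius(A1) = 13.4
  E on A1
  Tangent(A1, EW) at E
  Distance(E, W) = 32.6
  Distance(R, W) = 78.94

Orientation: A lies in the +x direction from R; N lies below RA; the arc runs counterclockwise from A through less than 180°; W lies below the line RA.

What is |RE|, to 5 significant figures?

50.293

R is at the origin; RA is horizontal with |RA| = 57.7 and A on the +x side, so A = (57.700, 0.0000). The tangent condition forces NA to be normal to RA, so N = A + (0, -13.4) = (57.700, -13.400). Since NE ⟂ EW (tangency), |NW| = √(13.4² + 32.6²) = 35.247 regardless of where E sits on A1. So W lies on both circle(R, 78.94) and circle(N, 35.247); the below-RA intersection is W = (62.416, -48.330). E is the foot of the tangent from W: E = (46.099, -20.107).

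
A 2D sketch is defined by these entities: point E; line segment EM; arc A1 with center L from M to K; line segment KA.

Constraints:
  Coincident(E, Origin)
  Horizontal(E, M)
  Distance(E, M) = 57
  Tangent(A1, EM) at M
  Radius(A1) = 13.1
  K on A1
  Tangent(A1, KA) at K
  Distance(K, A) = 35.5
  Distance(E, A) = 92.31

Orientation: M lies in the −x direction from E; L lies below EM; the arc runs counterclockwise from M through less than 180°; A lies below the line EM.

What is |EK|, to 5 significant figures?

69.543

E is at the origin; EM is horizontal with |EM| = 57.0 and M on the −x side, so M = (-57.000, 0.0000). Since A1 is tangent to EM there, LM ⟂ EM, so L = M + (0, -13.1) = (-57.000, -13.100). Since LK ⟂ KA (tangency), |LA| = √(13.1² + 35.5²) = 37.840 regardless of where K sits on A1. So A lies on both circle(E, 92.31) and circle(L, 37.840); the below-EM intersection is A = (-82.825, -40.757). K is the foot of the tangent from A: K = (-69.078, -8.0272).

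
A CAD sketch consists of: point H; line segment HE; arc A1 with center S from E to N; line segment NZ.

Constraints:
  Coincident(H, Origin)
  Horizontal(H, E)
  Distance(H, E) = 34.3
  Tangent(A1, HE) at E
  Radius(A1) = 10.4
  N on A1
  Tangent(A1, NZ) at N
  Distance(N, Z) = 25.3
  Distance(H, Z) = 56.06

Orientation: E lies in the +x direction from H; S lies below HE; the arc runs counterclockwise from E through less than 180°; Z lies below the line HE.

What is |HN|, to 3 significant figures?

31.4

H is at the origin; H and E share the same y with |HE| = 34.3 and E on the +x side, so E = (34.3, 0.00). A1 meets HE tangentially, so SE is at right angles to HE, so S = E + (0, -10.4) = (34.3, -10.4). Since SN ⟂ NZ (tangency), |SZ| = √(10.4² + 25.3²) = 27.4 regardless of where N sits on A1. So Z lies on both circle(H, 56.06) and circle(S, 27.4); the below-HE intersection is Z = (42.6, -36.5). N is the foot of the tangent from Z: N = (26.3, -17.1).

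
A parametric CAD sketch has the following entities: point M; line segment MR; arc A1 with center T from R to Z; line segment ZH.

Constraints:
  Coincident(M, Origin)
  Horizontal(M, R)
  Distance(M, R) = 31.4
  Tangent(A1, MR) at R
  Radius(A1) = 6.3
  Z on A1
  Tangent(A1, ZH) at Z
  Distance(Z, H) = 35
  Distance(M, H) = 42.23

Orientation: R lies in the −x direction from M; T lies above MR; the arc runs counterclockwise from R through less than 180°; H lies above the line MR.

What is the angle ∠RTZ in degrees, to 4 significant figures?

76.00°

Checks: M.y = 0.00, R.y = 0.00 ✓; |TZ| = 6.300 ✓; ∠(TZ, ZH) = 90.00° ✓; |ZH| = 35.00 ✓; |MH| = 42.23 ✓.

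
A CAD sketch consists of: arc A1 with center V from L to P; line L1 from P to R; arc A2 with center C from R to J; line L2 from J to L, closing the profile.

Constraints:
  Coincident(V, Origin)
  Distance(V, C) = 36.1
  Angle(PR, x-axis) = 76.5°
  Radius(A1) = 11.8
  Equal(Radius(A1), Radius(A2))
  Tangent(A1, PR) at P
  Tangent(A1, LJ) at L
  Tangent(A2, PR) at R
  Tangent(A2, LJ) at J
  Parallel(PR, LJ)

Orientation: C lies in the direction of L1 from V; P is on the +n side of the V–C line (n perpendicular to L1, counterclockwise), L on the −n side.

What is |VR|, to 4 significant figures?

37.98

The slot axis is L1's direction at 76.5°, so u = (cos 76.5°, sin 76.5°) = (0.2334, 0.9724) and n = (−sin 76.5°, cos 76.5°) = (-0.9724, 0.2334). V is at the origin and C lies 36.1 along u from V, so C = 36.1·u = (8.427, 35.10). Tangency of A1 to both parallel lines with radius 11.8 puts P and L at V ± 11.8·n: P = (-11.47, 2.755), L = (11.47, -2.755). Equal radii place R and J the same way about C: R = C + 11.8·n = (-3.047, 37.86), J = C − 11.8·n = (19.90, 32.35). Then |VR| = |R − V| = 37.98.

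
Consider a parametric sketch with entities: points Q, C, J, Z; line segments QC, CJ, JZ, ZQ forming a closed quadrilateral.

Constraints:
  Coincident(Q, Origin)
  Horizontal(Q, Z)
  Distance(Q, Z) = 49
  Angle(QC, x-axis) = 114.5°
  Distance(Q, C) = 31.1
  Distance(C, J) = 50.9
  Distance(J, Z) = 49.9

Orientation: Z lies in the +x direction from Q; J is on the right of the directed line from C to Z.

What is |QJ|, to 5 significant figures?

20.231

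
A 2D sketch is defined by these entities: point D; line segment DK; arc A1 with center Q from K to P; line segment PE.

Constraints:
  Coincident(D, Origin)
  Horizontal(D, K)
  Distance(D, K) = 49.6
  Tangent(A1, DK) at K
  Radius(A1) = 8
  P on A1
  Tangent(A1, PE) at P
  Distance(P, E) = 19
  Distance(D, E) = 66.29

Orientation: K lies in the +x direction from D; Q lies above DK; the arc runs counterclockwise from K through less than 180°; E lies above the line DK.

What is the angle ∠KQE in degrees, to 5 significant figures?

144.92°

D is at the origin; DK is horizontal with |DK| = 49.6 and K on the +x side, so K = (49.600, 0.0000). Since A1 is tangent to DK there, QK ⟂ DK, so Q = K + (0, 8) = (49.600, 8.0000). Since QP ⟂ PE (tangency), |QE| = √(8.0² + 19.0²) = 20.616 regardless of where P sits on A1. So E lies on both circle(D, 66.29) and circle(Q, 20.616); the above-DK intersection is E = (61.447, 24.871). P is the foot of the tangent from E: P = (57.418, 6.3034).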